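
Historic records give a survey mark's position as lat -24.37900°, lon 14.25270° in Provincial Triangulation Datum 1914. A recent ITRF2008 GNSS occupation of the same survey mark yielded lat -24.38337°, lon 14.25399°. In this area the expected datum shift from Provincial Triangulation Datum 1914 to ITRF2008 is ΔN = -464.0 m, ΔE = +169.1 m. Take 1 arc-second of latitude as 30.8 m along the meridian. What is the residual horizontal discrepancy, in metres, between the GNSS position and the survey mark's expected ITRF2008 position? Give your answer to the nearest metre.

Observed coordinate differences: Δφ = -0.00437°, Δλ = +0.00129°.
Converting to metres (1° lat = 110880 m, cos φ = 0.910835): observed ΔN = -484.5 m, observed ΔE = 130.3 m.
Subtracting the expected shift leaves a residual of -484.5 − (-464.0) = -20.5 m north and 130.3 − (169.1) = -38.8 m east.
Residual distance = √((-20.5)² + (-38.8)²) = 43.9 m.

44 m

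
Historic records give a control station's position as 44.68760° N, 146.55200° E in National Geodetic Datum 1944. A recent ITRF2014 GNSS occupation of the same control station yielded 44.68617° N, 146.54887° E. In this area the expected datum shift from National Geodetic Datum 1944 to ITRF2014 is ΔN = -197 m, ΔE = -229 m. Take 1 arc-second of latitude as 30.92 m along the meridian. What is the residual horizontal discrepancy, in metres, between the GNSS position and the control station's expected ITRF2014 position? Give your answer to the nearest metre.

Observed coordinate differences: Δφ = -0.00143°, Δλ = -0.00313°.
Converting to metres (1° lat = 111312 m, cos φ = 0.710952): observed ΔN = -159.2 m, observed ΔE = -247.7 m.
Subtracting the expected shift leaves a residual of -159.2 − (-197) = 37.8 m north and -247.7 − (-229) = -18.7 m east.
Residual distance = √(37.8² + (-18.7)²) = 42.2 m.

42 m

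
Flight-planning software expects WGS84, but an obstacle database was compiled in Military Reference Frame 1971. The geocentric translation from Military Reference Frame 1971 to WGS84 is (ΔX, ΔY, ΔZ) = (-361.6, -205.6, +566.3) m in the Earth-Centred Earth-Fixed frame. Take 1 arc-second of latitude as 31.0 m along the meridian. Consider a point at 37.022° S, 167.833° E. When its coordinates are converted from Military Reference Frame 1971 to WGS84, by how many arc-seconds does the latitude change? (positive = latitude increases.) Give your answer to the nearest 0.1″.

sin φ = -0.602122, cos φ = 0.798404, sin λ = 0.210762, cos λ = -0.977537.
North component: ΔN = −sin φ cos λ·ΔX − sin φ sin λ·ΔY + cos φ·ΔZ = −(-0.602122)(-0.977537)(-361.6) − (-0.602122)(0.210762)(-205.6) + (0.798404)(566.3) = 638.88 m.
1° of latitude spans 3600 × 31.00 = 111600 m, so Δφ = 638.88 / 111600 × 3600 = 20.609″.

Δφ = 20.6″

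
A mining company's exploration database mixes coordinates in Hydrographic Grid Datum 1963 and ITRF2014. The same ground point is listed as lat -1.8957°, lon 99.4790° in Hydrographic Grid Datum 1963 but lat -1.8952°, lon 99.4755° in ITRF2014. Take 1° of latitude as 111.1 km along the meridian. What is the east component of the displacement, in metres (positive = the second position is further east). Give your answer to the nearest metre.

ΔE = -389 m

Δφ = -1.8952° − -1.8957° = +0.0005°; Δλ = 99.4755° − 99.4790° = -0.0035°.
ΔN = Δφ × 111100 = 55.5 m; ΔE = Δλ × 111100 × cos(-1.8957°) = -0.0035 × 111100 × 0.999453 = -388.6 m.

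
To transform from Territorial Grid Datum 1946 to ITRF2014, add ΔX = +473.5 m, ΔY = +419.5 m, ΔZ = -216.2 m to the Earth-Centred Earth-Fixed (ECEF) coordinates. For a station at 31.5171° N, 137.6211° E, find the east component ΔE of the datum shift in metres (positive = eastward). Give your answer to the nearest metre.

The local east axis at (φ, λ) is (−sin λ, cos λ, 0), so ΔE = −sin(137.6211°)·473.5 + cos(137.6211°)·419.5 = -629.04 m.

ΔE = -629 m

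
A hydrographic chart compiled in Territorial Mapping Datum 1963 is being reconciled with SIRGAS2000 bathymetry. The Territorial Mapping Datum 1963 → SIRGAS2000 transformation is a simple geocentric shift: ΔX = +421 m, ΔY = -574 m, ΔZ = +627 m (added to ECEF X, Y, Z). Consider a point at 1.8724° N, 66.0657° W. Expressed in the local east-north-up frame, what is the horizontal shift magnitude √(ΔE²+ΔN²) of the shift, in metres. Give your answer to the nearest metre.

623 m

At φ = 1.8724°, λ = -66.0657°: sin φ = 0.032674, cos φ = 0.999466, sin λ = -0.914011, cos λ = 0.405689.
ΔE = −sin λ·ΔX + cos λ·ΔY = −(-0.914011)·(421) + (0.405689)·(-574) = 151.93 m.
ΔN = −sin φ cos λ·ΔX − sin φ sin λ·ΔY + cos φ·ΔZ = −(0.032674)(0.405689)(421) − (0.032674)(-0.914011)(-574) + (0.999466)(627) = 603.94 m.
Horizontal magnitude = √(ΔE² + ΔN²) = √(151.93² + 603.94²) = 622.76 m.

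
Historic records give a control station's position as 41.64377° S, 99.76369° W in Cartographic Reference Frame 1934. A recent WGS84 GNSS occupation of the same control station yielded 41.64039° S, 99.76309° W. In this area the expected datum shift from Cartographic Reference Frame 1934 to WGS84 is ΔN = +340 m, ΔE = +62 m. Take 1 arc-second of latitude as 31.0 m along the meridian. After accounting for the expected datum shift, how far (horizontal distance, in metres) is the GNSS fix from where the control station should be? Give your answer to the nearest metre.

Observed coordinate differences: Δφ = +0.00338°, Δλ = +0.00060°.
Converting to metres (1° lat = 111600 m, cos φ = 0.747291): observed ΔN = 377.2 m, observed ΔE = 50.0 m.
Subtracting the expected shift leaves a residual of 377.2 − (340) = 37.2 m north and 50.0 − (62) = -12.0 m east.
Residual distance = √(37.2² + (-12.0)²) = 39.1 m.

39 m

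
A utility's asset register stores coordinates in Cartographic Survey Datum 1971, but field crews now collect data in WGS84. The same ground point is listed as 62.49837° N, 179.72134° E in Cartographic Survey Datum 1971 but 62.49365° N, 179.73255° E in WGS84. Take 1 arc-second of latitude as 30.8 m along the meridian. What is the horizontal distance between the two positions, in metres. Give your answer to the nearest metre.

Δφ = 62.49365° − 62.49837° = -0.00472°; Δλ = 179.73255° − 179.72134° = +0.01121°.
1° of latitude = 3600 × 30.80 = 110880 m.
ΔN = Δφ × 110880 = -523.4 m; ΔE = Δλ × 110880 × cos(62.49837°) = +0.01121 × 110880 × 0.461774 = 574.0 m.
Distance = √(ΔE² + ΔN²) = √(574.0² + (-523.4)²) = 776.7 m.

777 m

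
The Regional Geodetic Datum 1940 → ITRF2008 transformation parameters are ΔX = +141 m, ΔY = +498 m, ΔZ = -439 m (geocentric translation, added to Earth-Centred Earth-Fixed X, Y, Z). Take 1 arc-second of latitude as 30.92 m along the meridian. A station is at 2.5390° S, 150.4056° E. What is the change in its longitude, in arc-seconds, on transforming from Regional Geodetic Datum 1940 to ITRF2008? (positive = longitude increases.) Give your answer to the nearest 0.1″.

Δλ = -16.3″

sin φ = -0.044299, cos φ = 0.999018, sin λ = 0.493857, cos λ = -0.869543.
East component: ΔE = −sin λ·ΔX + cos λ·ΔY = −(0.493857)(141) + (-0.869543)(498) = -502.67 m.
1° of latitude spans 3600 × 30.92 = 111312 m; at latitude φ, 1° of longitude spans that × cos φ = 111202.7 m, so Δλ = -502.67 / 111202.7 × 3600 = -16.273″.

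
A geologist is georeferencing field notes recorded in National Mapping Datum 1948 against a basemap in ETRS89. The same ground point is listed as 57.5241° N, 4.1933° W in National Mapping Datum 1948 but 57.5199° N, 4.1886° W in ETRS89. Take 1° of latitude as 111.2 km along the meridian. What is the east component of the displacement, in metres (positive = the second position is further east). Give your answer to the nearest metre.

ΔE = 281 m

Δφ = 57.5199° − 57.5241° = -0.0042°; Δλ = -4.1886° − -4.1933° = +0.0047°.
ΔN = Δφ × 111200 = -467.0 m; ΔE = Δλ × 111200 × cos(57.5241°) = +0.0047 × 111200 × 0.536945 = 280.6 m.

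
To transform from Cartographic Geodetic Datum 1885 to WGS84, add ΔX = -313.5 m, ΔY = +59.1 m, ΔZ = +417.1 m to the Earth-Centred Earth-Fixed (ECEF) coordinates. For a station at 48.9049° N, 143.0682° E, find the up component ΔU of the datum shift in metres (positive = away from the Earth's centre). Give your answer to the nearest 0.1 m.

At φ = 48.9049°, λ = 143.0682°: sin φ = 0.753620, cos φ = 0.657311, sin λ = 0.600864, cos λ = -0.799351.
ΔU = cos φ cos λ·ΔX + cos φ sin λ·ΔY + sin φ·ΔZ = (0.657311)(-0.799351)(-313.5) + (0.657311)(0.600864)(59.1) + (0.753620)(417.1) = 502.40 m.

ΔU = 502.4 m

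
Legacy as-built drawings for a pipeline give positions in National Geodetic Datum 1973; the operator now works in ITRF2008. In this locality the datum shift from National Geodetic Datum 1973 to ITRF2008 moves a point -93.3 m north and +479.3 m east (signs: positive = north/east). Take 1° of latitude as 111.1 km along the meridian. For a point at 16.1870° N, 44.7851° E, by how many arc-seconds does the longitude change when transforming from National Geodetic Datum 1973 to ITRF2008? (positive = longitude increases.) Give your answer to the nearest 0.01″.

At latitude 16.1870°, cos φ = 0.960357.
1° of longitude at this latitude = 111.1 × cos φ = 106.70 km, so Δλ = 479.3 / 106695.7 = 0.0044922° = 16.172″.

Δλ = 16.17″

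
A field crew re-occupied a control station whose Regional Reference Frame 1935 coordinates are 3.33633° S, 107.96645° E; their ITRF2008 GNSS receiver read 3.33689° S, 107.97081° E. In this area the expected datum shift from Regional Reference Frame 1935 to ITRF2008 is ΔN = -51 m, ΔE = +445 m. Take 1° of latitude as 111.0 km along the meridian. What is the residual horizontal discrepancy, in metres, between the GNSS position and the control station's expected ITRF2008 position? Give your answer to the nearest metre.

40 m

Observed coordinate differences: Δφ = -0.00056°, Δλ = +0.00436°.
Converting to metres (1° lat = 111000 m, cos φ = 0.998305): observed ΔN = -62.2 m, observed ΔE = 483.1 m.
Subtracting the expected shift leaves a residual of -62.2 − (-51) = -11.2 m north and 483.1 − (445) = 38.1 m east.
Residual distance = √((-11.2)² + 38.1²) = 39.7 m.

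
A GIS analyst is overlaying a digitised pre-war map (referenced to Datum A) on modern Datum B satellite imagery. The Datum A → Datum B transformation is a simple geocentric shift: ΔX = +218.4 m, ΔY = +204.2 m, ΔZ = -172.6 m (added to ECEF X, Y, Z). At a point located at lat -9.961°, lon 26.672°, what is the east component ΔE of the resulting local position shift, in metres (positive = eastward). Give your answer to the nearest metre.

ΔE = 84 m

The local east axis at (φ, λ) is (−sin λ, cos λ, 0), so ΔE = −sin(26.672°)·218.4 + cos(26.672°)·204.2 = 84.44 m.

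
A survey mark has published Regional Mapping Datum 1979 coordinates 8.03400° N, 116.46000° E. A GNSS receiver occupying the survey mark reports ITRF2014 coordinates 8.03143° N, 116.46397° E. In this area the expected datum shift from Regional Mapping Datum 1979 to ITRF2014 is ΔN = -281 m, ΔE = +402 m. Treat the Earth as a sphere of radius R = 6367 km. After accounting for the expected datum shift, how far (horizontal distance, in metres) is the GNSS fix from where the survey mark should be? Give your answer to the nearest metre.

Observed coordinate differences: Δφ = -0.00257°, Δλ = +0.00397°.
Converting to metres (1° lat = 111125 m, cos φ = 0.990185): observed ΔN = -285.6 m, observed ΔE = 436.8 m.
Subtracting the expected shift leaves a residual of -285.6 − (-281) = -4.6 m north and 436.8 − (402) = 34.8 m east.
Residual distance = √((-4.6)² + 34.8²) = 35.1 m.

35 m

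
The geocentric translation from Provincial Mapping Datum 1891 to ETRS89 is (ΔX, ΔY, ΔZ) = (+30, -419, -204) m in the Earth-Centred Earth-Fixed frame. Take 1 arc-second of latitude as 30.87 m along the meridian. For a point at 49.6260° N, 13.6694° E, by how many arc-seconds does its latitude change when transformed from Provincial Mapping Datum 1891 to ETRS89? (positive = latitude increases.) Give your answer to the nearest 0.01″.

sin φ = 0.761832, cos φ = 0.647774, sin λ = 0.236319, cos λ = 0.971675.
North component: ΔN = −sin φ cos λ·ΔX − sin φ sin λ·ΔY + cos φ·ΔZ = −(0.761832)(0.971675)(30) − (0.761832)(0.236319)(-419) + (0.647774)(-204) = -78.92 m.
1° of latitude spans 3600 × 30.87 = 111132 m, so Δφ = -78.92 / 111132 × 3600 = -2.556″.

Δφ = -2.56″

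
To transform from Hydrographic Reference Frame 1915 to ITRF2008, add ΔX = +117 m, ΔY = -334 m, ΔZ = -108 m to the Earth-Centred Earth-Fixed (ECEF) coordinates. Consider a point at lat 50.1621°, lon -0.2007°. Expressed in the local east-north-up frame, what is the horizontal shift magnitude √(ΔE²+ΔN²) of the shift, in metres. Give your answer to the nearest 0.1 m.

At φ = 50.1621°, λ = -0.2007°: sin φ = 0.767860, cos φ = 0.640618, sin λ = -0.003503, cos λ = 0.999994.
ΔE = −sin λ·ΔX + cos λ·ΔY = −(-0.003503)·(117) + (0.999994)·(-334) = -333.59 m.
ΔN = −sin φ cos λ·ΔX − sin φ sin λ·ΔY + cos φ·ΔZ = −(0.767860)(0.999994)(117) − (0.767860)(-0.003503)(-334) + (0.640618)(-108) = -159.92 m.
Horizontal magnitude = √(ΔE² + ΔN²) = √((-333.59)² + (-159.92)²) = 369.94 m.

369.9 m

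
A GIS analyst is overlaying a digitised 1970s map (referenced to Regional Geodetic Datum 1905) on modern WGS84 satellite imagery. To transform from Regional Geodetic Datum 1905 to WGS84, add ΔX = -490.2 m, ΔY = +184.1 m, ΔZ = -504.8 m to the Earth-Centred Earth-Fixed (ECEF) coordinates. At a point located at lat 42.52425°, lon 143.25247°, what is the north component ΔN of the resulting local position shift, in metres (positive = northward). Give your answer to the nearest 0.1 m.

ΔN = -712.0 m

The local north axis is (−sin φ cos λ, −sin φ sin λ, cos φ), giving ΔN = -265.486 − 74.447 − 372.033 = -711.97 m.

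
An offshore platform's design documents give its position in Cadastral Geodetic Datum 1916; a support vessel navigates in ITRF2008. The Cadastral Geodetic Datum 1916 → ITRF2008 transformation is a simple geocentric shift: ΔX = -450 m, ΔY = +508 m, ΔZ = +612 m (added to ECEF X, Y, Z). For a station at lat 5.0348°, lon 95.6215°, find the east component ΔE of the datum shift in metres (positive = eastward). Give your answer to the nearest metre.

The local east axis at (φ, λ) is (−sin λ, cos λ, 0), so ΔE = −sin(95.6215°)·(-450) + cos(95.6215°)·508 = 398.07 m.

ΔE = 398 m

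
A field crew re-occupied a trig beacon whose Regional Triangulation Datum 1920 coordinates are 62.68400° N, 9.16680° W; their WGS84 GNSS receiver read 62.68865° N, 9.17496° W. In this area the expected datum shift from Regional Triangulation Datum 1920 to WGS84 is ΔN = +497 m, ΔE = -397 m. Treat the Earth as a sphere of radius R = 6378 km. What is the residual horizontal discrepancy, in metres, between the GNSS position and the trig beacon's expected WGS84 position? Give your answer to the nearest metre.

Observed coordinate differences: Δφ = +0.00465°, Δλ = -0.00816°.
Converting to metres (1° lat = 111317 m, cos φ = 0.458898): observed ΔN = 517.6 m, observed ΔE = -416.8 m.
Subtracting the expected shift leaves a residual of 517.6 − (497) = 20.6 m north and -416.8 − (-397) = -19.8 m east.
Residual distance = √(20.6² + (-19.8)²) = 28.6 m.

29 m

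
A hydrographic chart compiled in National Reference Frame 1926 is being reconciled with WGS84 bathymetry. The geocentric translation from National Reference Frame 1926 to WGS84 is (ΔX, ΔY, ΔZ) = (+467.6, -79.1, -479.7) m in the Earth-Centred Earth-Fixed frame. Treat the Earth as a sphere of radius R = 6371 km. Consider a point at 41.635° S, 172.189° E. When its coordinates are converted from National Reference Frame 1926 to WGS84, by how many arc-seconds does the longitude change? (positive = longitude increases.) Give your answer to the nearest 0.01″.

Δλ = 0.64″

sin φ = -0.664383, cos φ = 0.747392, sin λ = 0.135906, cos λ = -0.990722.
East component: ΔE = −sin λ·ΔX + cos λ·ΔY = −(0.135906)(467.6) + (-0.990722)(-79.1) = 14.82 m.
1° of latitude spans πR/180 = 111195 m; at latitude φ, 1° of longitude spans that × cos φ = 83106.2 m, so Δλ = 14.82 / 83106.2 × 3600 = 0.642″.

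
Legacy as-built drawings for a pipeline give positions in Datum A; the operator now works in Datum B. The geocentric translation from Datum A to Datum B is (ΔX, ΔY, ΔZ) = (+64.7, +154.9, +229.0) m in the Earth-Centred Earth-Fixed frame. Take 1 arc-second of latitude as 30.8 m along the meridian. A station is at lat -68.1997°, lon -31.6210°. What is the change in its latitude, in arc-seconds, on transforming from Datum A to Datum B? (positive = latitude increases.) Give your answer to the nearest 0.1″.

Δφ = 2.0″

sin φ = -0.928484, cos φ = 0.371373, sin λ = -0.524298, cos λ = 0.851535.
North component: ΔN = −sin φ cos λ·ΔX − sin φ sin λ·ΔY + cos φ·ΔZ = −(-0.928484)(0.851535)(64.7) − (-0.928484)(-0.524298)(154.9) + (0.371373)(229.0) = 60.79 m.
1° of latitude spans 3600 × 30.80 = 110880 m, so Δφ = 60.79 / 110880 × 3600 = 1.974″.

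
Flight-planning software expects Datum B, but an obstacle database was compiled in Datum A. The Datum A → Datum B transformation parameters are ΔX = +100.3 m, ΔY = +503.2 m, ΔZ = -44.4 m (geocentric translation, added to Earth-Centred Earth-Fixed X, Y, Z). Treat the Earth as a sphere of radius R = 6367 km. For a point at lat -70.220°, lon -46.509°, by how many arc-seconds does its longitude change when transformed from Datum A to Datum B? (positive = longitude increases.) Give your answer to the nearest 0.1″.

sin φ = -0.940999, cos φ = 0.338409, sin λ = -0.725482, cos λ = 0.688241.
East component: ΔE = −sin λ·ΔX + cos λ·ΔY = −(-0.725482)(100.3) + (0.688241)(503.2) = 419.09 m.
1° of latitude spans πR/180 = 111125 m; at latitude φ, 1° of longitude spans that × cos φ = 37605.8 m, so Δλ = 419.09 / 37605.8 × 3600 = 40.119″.

Δλ = 40.1″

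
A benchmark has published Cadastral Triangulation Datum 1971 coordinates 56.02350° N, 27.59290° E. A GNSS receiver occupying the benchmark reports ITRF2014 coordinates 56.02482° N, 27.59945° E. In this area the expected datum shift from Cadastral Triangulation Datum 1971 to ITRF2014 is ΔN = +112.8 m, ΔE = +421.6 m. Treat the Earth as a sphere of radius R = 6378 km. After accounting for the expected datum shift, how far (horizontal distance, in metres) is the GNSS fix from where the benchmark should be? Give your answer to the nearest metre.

37 m

Observed coordinate differences: Δφ = +0.00132°, Δλ = +0.00655°.
Converting to metres (1° lat = 111317 m, cos φ = 0.558853): observed ΔN = 146.9 m, observed ΔE = 407.5 m.
Subtracting the expected shift leaves a residual of 146.9 − (112.8) = 34.1 m north and 407.5 − (421.6) = -14.1 m east.
Residual distance = √(34.1² + (-14.1)²) = 36.9 m.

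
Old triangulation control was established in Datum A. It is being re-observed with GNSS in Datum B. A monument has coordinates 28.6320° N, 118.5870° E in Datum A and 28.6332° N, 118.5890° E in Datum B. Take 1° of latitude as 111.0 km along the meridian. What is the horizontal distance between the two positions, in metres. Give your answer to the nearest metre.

Δφ = 28.6332° − 28.6320° = +0.0012°; Δλ = 118.5890° − 118.5870° = +0.0020°.
ΔN = Δφ × 111000 = 133.2 m; ΔE = Δλ × 111000 × cos(28.6320°) = +0.0020 × 111000 × 0.877715 = 194.9 m.
Distance = √(ΔE² + ΔN²) = √(194.9² + 133.2²) = 236.0 m.

236 m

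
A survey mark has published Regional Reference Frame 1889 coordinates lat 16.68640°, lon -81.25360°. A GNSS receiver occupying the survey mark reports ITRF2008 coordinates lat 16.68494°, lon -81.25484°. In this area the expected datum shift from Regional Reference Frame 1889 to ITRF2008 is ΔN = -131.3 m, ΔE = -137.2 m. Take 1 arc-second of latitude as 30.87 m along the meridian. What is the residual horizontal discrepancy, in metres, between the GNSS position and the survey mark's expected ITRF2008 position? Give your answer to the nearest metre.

31 m

Observed coordinate differences: Δφ = -0.00146°, Δλ = -0.00124°.
Converting to metres (1° lat = 111132 m, cos φ = 0.957891): observed ΔN = -162.3 m, observed ΔE = -132.0 m.
Subtracting the expected shift leaves a residual of -162.3 − (-131.3) = -31.0 m north and -132.0 − (-137.2) = 5.2 m east.
Residual distance = √((-31.0)² + 5.2²) = 31.4 m.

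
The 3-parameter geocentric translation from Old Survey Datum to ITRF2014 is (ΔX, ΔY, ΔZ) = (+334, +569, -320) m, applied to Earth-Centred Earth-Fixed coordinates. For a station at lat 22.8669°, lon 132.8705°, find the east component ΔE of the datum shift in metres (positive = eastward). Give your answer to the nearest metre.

At φ = 22.8669°, λ = 132.8705°: sin φ = 0.388592, cos φ = 0.921410, sin λ = 0.732893, cos λ = -0.680344.
ΔE = −sin λ·ΔX + cos λ·ΔY = −(0.732893)·(334) + (-0.680344)·(569) = -631.90 m.

ΔE = -632 m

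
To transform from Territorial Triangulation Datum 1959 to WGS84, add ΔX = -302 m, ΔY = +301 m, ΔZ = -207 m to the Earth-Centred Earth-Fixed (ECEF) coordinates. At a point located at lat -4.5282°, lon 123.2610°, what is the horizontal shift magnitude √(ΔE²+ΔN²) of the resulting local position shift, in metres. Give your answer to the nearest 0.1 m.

194.2 m

The local east axis at (φ, λ) is (−sin λ, cos λ, 0), so ΔE = −sin(123.2610°)·(-302) + cos(123.2610°)·301 = 87.44 m.
The local north axis is (−sin φ cos λ, −sin φ sin λ, cos φ), giving ΔN = 13.077 + 19.871 − 206.354 = -173.41 m.
Horizontal magnitude = √(ΔE² + ΔN²) = √(87.44² + (-173.41)²) = 194.21 m.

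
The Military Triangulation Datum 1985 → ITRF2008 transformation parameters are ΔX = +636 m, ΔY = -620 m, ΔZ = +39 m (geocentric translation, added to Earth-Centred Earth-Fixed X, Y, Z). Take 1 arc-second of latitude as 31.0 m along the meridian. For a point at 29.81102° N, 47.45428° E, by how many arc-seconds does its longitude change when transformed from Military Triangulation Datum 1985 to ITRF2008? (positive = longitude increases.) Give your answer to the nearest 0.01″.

Δλ = -33.01″

sin φ = 0.497141, cos φ = 0.867670, sin λ = 0.736738, cos λ = 0.676178.
East component: ΔE = −sin λ·ΔX + cos λ·ΔY = −(0.736738)(636) + (0.676178)(-620) = -887.80 m.
1° of latitude spans 3600 × 31.00 = 111600 m; at latitude φ, 1° of longitude spans that × cos φ = 96832.0 m, so Δλ = -887.80 / 96832.0 × 3600 = -33.006″.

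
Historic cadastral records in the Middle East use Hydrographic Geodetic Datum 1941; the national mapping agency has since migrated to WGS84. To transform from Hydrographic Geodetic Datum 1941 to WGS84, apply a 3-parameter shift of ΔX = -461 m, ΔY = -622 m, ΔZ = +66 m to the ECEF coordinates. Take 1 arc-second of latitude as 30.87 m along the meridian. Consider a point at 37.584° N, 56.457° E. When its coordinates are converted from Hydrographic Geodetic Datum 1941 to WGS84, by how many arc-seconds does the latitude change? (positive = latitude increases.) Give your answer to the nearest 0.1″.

sin φ = 0.609924, cos φ = 0.792460, sin λ = 0.833471, cos λ = 0.552563.
North component: ΔN = −sin φ cos λ·ΔX − sin φ sin λ·ΔY + cos φ·ΔZ = −(0.609924)(0.552563)(-461) − (0.609924)(0.833471)(-622) + (0.792460)(66) = 523.87 m.
1° of latitude spans 3600 × 30.87 = 111132 m, so Δφ = 523.87 / 111132 × 3600 = 16.970″.

Δφ = 17.0″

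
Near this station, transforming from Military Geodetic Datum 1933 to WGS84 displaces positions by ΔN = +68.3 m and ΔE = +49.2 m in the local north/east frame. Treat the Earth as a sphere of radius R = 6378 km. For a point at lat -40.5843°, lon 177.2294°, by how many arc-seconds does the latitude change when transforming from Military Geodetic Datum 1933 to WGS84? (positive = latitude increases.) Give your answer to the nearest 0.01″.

On a sphere of radius R, 1 rad of latitude = R, so Δφ = ΔN / R = 68.3 / 6378000 = 1.0709e-05 rad = 2.209″.

Δφ = 2.21″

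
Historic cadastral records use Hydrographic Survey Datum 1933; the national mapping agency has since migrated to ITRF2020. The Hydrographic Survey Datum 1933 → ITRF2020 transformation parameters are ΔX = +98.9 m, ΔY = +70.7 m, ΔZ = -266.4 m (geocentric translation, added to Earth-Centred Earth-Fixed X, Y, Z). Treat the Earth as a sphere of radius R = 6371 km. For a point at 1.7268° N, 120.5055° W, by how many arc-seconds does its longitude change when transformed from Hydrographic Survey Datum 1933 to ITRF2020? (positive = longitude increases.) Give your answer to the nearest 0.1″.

sin φ = 0.030134, cos φ = 0.999546, sin λ = -0.861580, cos λ = -0.507621.
East component: ΔE = −sin λ·ΔX + cos λ·ΔY = −(-0.861580)(98.9) + (-0.507621)(70.7) = 49.32 m.
1° of latitude spans πR/180 = 111195 m; at latitude φ, 1° of longitude spans that × cos φ = 111144.4 m, so Δλ = 49.32 / 111144.4 × 3600 = 1.598″.

Δλ = 1.6″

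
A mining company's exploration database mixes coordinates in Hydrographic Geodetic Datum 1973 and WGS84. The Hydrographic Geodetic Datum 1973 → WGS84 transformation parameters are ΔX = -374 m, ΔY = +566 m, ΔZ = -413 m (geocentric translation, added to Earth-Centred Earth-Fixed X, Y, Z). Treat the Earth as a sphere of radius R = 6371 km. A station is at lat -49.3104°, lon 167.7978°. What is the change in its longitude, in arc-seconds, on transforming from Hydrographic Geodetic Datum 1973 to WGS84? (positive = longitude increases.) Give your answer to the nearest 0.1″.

Δλ = -23.5″

sin φ = -0.758253, cos φ = 0.651961, sin λ = 0.211362, cos λ = -0.977408.
East component: ΔE = −sin λ·ΔX + cos λ·ΔY = −(0.211362)(-374) + (-0.977408)(566) = -474.16 m.
1° of latitude spans πR/180 = 111195 m; at latitude φ, 1° of longitude spans that × cos φ = 72494.7 m, so Δλ = -474.16 / 72494.7 × 3600 = -23.546″.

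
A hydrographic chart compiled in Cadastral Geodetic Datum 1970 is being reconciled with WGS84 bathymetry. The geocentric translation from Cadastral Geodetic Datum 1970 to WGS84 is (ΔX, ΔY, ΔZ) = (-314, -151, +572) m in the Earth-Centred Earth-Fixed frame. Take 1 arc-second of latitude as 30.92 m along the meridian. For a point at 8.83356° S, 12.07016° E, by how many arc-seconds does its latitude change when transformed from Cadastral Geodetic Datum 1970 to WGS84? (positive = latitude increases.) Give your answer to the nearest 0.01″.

sin φ = -0.153565, cos φ = 0.988139, sin λ = 0.209109, cos λ = 0.977892.
North component: ΔN = −sin φ cos λ·ΔX − sin φ sin λ·ΔY + cos φ·ΔZ = −(-0.153565)(0.977892)(-314) − (-0.153565)(0.209109)(-151) + (0.988139)(572) = 513.21 m.
1° of latitude spans 3600 × 30.92 = 111312 m, so Δφ = 513.21 / 111312 × 3600 = 16.598″.

Δφ = 16.60″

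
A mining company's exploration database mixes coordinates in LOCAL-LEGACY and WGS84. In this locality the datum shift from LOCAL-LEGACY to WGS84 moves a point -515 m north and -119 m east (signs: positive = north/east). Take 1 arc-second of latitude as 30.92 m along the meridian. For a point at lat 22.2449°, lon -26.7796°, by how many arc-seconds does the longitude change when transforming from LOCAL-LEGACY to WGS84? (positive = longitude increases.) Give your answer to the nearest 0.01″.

Δλ = -4.16″

At latitude 22.2449°, cos φ = 0.925574.
1″ of longitude at this latitude = 30.92 × cos φ = 28.6188 m, so Δλ = -119.0 / 28.6188 = -4.158″.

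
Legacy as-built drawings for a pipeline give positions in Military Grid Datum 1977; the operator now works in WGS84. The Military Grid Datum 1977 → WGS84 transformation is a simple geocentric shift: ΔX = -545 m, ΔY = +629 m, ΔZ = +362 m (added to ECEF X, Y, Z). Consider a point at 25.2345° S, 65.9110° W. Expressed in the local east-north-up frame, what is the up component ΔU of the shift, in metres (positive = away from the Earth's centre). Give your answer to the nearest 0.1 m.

The local up (radial) axis is (cos φ cos λ, cos φ sin λ, sin φ), giving ΔU = -201.217 − 519.424 − 154.329 = -874.97 m.

ΔU = -875.0 m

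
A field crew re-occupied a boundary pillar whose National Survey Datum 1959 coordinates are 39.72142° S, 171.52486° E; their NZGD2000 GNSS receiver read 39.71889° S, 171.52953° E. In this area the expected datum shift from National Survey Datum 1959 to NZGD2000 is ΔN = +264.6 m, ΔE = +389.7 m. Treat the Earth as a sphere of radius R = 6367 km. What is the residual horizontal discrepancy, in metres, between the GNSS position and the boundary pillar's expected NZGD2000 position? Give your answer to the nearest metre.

Observed coordinate differences: Δφ = +0.00253°, Δλ = +0.00467°.
Converting to metres (1° lat = 111125 m, cos φ = 0.769161): observed ΔN = 281.1 m, observed ΔE = 399.2 m.
Subtracting the expected shift leaves a residual of 281.1 − (264.6) = 16.5 m north and 399.2 − (389.7) = 9.5 m east.
Residual distance = √(16.5² + 9.5²) = 19.1 m.

19 m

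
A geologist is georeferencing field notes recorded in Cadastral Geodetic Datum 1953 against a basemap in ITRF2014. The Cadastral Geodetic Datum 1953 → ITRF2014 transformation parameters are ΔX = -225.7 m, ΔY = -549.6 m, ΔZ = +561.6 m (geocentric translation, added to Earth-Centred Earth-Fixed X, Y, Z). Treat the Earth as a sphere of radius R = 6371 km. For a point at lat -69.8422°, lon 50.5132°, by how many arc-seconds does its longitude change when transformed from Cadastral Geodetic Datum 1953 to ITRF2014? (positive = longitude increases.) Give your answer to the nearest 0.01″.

sin φ = -0.938747, cos φ = 0.344607, sin λ = 0.771771, cos λ = 0.635900.
East component: ΔE = −sin λ·ΔX + cos λ·ΔY = −(0.771771)(-225.7) + (0.635900)(-549.6) = -175.30 m.
1° of latitude spans πR/180 = 111195 m; at latitude φ, 1° of longitude spans that × cos φ = 38318.5 m, so Δλ = -175.30 / 38318.5 × 3600 = -16.470″.

Δλ = -16.47″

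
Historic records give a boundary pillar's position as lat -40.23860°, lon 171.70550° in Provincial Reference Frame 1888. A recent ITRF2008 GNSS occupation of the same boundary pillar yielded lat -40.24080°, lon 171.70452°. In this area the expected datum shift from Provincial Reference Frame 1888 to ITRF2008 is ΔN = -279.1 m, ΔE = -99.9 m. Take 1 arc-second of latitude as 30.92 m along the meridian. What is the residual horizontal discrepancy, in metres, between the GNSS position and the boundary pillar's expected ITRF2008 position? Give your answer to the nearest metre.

Observed coordinate differences: Δφ = -0.00220°, Δλ = -0.00098°.
Converting to metres (1° lat = 111312 m, cos φ = 0.763361): observed ΔN = -244.9 m, observed ΔE = -83.3 m.
Subtracting the expected shift leaves a residual of -244.9 − (-279.1) = 34.2 m north and -83.3 − (-99.9) = 16.6 m east.
Residual distance = √(34.2² + 16.6²) = 38.0 m.

38 m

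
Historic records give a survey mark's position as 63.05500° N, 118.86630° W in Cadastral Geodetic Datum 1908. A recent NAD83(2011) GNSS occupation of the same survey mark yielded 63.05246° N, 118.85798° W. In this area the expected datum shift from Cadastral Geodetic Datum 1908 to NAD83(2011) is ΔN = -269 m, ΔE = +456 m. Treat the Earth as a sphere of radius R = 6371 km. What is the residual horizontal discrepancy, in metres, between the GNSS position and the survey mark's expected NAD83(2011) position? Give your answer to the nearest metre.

Observed coordinate differences: Δφ = -0.00254°, Δλ = +0.00832°.
Converting to metres (1° lat = 111195 m, cos φ = 0.453135): observed ΔN = -282.4 m, observed ΔE = 419.2 m.
Subtracting the expected shift leaves a residual of -282.4 − (-269) = -13.4 m north and 419.2 − (456) = -36.8 m east.
Residual distance = √((-13.4)² + (-36.8)²) = 39.2 m.

39 m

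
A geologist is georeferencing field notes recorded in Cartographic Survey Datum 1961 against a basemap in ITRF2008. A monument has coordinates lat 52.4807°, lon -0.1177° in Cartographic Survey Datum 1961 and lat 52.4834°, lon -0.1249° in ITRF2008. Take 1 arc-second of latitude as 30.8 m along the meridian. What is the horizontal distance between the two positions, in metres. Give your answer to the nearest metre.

571 m

Δφ = 52.4834° − 52.4807° = +0.0027°; Δλ = -0.1249° − -0.1177° = -0.0072°.
1° of latitude = 3600 × 30.80 = 110880 m.
ΔN = Δφ × 110880 = 299.4 m; ΔE = Δλ × 110880 × cos(52.4807°) = -0.0072 × 110880 × 0.609029 = -486.2 m.
Distance = √(ΔE² + ΔN²) = √((-486.2)² + 299.4²) = 571.0 m.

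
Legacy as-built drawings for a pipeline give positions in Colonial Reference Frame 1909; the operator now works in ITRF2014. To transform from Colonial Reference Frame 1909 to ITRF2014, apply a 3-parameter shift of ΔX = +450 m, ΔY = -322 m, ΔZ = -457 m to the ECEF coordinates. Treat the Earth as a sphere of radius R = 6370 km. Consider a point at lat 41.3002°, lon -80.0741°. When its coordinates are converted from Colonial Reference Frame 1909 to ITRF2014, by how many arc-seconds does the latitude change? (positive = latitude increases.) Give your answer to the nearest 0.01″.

sin φ = 0.660004, cos φ = 0.751262, sin λ = -0.985032, cos λ = 0.172374.
North component: ΔN = −sin φ cos λ·ΔX − sin φ sin λ·ΔY + cos φ·ΔZ = −(0.660004)(0.172374)(450) − (0.660004)(-0.985032)(-322) + (0.751262)(-457) = -603.86 m.
1° of latitude spans πR/180 = 111177 m, so Δφ = -603.86 / 111177 × 3600 = -19.553″.

Δφ = -19.55″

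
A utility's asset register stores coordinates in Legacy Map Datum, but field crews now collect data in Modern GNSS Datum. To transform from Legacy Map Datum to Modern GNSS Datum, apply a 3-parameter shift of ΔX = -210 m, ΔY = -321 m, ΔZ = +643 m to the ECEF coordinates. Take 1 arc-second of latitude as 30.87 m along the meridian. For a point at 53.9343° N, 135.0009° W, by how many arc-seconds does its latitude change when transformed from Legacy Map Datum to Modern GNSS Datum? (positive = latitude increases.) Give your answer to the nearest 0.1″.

Δφ = 2.4″

sin φ = 0.808342, cos φ = 0.588713, sin λ = -0.707096, cos λ = -0.707118.
North component: ΔN = −sin φ cos λ·ΔX − sin φ sin λ·ΔY + cos φ·ΔZ = −(0.808342)(-0.707118)(-210) − (0.808342)(-0.707096)(-321) + (0.588713)(643) = 75.03 m.
1° of latitude spans 3600 × 30.87 = 111132 m, so Δφ = 75.03 / 111132 × 3600 = 2.431″.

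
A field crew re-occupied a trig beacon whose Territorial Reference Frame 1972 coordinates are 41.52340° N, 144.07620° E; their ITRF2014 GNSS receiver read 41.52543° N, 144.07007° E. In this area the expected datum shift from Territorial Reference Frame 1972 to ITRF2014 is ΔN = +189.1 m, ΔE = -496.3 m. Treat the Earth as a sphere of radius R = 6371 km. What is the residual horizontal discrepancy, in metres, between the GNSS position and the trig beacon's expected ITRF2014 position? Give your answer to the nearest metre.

Observed coordinate differences: Δφ = +0.00203°, Δλ = -0.00613°.
Converting to metres (1° lat = 111195 m, cos φ = 0.748685): observed ΔN = 225.7 m, observed ΔE = -510.3 m.
Subtracting the expected shift leaves a residual of 225.7 − (189.1) = 36.6 m north and -510.3 − (-496.3) = -14.0 m east.
Residual distance = √(36.6² + (-14.0)²) = 39.2 m.

39 m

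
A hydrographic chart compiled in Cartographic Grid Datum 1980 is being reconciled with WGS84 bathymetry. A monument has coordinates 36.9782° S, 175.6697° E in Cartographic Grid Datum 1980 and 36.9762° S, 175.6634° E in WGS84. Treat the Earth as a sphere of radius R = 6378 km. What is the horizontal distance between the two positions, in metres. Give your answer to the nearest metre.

Δφ = -36.9762° − -36.9782° = +0.0020°; Δλ = 175.6634° − 175.6697° = -0.0063°.
1° along a meridian = πR/180 = 111317 m.
ΔN = Δφ × 111317 = 222.6 m; ΔE = Δλ × 111317 × cos(-36.9782°) = -0.0063 × 111317 × 0.798864 = -560.2 m.
Distance = √(ΔE² + ΔN²) = √((-560.2)² + 222.6²) = 602.9 m.

603 m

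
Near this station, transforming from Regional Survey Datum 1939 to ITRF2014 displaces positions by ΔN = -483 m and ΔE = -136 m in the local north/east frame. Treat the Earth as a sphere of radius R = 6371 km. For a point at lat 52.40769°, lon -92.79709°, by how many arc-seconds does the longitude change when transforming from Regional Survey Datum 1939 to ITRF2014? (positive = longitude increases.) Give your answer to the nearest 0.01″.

Δλ = -7.22″

At latitude 52.40769°, cos φ = 0.610039.
One radian of longitude at latitude φ spans R cos φ, so Δλ = ΔE / (R cos φ) = -136.0 / (6371000 × 0.610039) = -3.4992e-05 rad = -7.218″.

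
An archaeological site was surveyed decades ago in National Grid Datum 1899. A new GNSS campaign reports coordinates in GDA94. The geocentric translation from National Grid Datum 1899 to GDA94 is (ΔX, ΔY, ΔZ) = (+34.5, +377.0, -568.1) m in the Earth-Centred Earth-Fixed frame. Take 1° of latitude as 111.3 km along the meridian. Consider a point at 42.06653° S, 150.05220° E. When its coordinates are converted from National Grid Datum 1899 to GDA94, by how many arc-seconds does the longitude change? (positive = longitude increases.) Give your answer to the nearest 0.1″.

sin φ = -0.669993, cos φ = 0.742367, sin λ = 0.499211, cos λ = -0.866481.
East component: ΔE = −sin λ·ΔX + cos λ·ΔY = −(0.499211)(34.5) + (-0.866481)(377.0) = -343.89 m.
1° of latitude spans 111300 m; at latitude φ, 1° of longitude spans that × cos φ = 82625.5 m, so Δλ = -343.89 / 82625.5 × 3600 = -14.983″.

Δλ = -15.0″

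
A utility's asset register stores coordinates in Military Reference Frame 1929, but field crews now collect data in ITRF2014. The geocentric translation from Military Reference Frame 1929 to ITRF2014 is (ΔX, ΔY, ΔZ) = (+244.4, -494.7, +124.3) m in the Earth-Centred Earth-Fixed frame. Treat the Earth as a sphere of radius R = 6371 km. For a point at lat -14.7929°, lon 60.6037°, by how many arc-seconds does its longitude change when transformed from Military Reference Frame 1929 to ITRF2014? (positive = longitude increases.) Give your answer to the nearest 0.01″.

Δλ = -15.26″

sin φ = -0.255326, cos φ = 0.966855, sin λ = 0.871246, cos λ = 0.490847.
East component: ΔE = −sin λ·ΔX + cos λ·ΔY = −(0.871246)(244.4) + (0.490847)(-494.7) = -455.75 m.
1° of latitude spans πR/180 = 111195 m; at latitude φ, 1° of longitude spans that × cos φ = 107509.4 m, so Δλ = -455.75 / 107509.4 × 3600 = -15.261″.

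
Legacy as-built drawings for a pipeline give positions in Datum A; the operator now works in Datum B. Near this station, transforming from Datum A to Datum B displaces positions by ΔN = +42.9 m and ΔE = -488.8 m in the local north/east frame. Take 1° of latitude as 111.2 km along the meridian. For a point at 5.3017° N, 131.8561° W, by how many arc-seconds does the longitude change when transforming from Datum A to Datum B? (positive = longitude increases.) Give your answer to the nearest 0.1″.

At latitude 5.3017°, cos φ = 0.995722.
1° of longitude at this latitude = 111.2 × cos φ = 110.72 km, so Δλ = -488.8 / 110724.3 = -0.0044146° = -15.892″.

Δλ = -15.9″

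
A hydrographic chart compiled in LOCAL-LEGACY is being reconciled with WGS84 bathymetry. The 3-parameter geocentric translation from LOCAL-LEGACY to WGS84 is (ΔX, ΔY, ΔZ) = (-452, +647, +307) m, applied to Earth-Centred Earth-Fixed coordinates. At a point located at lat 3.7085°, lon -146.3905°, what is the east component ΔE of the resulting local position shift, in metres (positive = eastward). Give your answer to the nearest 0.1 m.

The local east axis at (φ, λ) is (−sin λ, cos λ, 0), so ΔE = −sin(-146.3905°)·(-452) + cos(-146.3905°)·647 = -789.04 m.

ΔE = -789.0 m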